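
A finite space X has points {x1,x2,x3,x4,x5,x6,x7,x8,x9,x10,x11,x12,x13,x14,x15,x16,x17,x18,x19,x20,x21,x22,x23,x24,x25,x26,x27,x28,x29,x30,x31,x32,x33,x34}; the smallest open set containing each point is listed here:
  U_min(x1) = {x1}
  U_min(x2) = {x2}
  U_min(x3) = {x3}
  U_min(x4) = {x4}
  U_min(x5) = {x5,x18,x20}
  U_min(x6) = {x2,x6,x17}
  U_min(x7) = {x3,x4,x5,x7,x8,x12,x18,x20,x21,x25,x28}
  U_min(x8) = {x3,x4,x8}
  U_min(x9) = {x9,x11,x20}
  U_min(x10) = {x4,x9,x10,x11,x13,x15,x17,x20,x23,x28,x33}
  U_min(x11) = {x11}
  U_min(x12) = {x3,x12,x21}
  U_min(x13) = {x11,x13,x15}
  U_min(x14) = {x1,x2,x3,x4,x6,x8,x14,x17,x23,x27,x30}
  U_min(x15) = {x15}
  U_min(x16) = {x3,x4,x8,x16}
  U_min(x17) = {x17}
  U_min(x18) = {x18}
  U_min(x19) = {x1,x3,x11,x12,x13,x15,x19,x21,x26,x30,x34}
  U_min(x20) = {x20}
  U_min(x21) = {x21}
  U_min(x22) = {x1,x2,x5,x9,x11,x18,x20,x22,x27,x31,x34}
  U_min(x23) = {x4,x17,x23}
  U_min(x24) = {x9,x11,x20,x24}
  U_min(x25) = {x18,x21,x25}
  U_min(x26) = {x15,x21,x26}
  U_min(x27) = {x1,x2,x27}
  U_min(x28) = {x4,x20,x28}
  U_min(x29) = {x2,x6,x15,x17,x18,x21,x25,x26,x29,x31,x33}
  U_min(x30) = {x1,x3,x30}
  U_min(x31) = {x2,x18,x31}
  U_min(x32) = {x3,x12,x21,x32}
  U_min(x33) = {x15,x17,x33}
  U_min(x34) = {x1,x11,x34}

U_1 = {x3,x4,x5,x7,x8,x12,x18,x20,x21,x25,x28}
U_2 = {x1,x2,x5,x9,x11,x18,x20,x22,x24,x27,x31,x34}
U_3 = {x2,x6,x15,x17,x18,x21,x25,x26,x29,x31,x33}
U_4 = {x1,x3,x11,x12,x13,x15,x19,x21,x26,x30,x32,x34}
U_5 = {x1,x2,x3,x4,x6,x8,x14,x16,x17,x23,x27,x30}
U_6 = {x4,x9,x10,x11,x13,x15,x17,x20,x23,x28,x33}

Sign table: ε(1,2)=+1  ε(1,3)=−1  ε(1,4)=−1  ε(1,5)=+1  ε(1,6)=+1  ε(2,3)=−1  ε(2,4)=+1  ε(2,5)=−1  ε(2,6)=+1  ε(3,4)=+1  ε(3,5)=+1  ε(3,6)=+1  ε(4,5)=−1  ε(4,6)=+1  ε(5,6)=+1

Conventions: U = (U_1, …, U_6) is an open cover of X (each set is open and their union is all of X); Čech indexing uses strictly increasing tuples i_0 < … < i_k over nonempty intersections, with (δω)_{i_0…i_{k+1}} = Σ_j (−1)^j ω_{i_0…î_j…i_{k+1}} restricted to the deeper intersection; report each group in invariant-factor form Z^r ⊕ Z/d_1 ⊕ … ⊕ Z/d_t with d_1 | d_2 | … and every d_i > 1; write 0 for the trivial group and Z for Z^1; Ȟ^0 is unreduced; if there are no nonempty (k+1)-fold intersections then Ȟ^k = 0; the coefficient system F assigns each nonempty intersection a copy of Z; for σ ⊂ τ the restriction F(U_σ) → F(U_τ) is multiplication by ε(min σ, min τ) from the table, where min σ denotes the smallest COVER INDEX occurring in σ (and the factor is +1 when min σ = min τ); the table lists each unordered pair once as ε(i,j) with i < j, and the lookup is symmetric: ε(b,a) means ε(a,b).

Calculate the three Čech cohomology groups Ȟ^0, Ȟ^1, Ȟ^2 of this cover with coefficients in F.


nerve of the cover:
  U12={x5,x18,x20} U13={x18,x21,x25} U14={x3,x12,x21} U15={x3,x4,x8} U16={x4,x20,x28} U23={x2,x18,x31} U24={x1,x11,x34} U25={x1,x2,x27} U26={x9,x11,x20} U34={x15,x21,x26} U35={x2,x6,x17} U36={x15,x17,x33} U45={x1,x3,x30} U46={x11,x13,x15} U56={x4,x17,x23}
  U123={x18} U126={x20} U134={x21} U145={x3} U156={x4} U235={x2} U245={x1} U246={x11} U346={x15} U356={x17}
C dims 6,15,10; δ0: rk 6, SNF 1^5·2; δ1: rk 9, SNF 1^9
Ȟ^0 = (6 − 6) − 0 = 0, so Ȟ^0 ≅ 0
Ȟ^1 = (15 − 9) − 6 = 0 plus torsion [2], so Ȟ^1 ≅ Z/2
Ȟ^2 = (10 − 0) − 9 = 1, so Ȟ^2 ≅ Z

Ȟ^0 = 0; Ȟ^1 = Z/2; Ȟ^2 = Z


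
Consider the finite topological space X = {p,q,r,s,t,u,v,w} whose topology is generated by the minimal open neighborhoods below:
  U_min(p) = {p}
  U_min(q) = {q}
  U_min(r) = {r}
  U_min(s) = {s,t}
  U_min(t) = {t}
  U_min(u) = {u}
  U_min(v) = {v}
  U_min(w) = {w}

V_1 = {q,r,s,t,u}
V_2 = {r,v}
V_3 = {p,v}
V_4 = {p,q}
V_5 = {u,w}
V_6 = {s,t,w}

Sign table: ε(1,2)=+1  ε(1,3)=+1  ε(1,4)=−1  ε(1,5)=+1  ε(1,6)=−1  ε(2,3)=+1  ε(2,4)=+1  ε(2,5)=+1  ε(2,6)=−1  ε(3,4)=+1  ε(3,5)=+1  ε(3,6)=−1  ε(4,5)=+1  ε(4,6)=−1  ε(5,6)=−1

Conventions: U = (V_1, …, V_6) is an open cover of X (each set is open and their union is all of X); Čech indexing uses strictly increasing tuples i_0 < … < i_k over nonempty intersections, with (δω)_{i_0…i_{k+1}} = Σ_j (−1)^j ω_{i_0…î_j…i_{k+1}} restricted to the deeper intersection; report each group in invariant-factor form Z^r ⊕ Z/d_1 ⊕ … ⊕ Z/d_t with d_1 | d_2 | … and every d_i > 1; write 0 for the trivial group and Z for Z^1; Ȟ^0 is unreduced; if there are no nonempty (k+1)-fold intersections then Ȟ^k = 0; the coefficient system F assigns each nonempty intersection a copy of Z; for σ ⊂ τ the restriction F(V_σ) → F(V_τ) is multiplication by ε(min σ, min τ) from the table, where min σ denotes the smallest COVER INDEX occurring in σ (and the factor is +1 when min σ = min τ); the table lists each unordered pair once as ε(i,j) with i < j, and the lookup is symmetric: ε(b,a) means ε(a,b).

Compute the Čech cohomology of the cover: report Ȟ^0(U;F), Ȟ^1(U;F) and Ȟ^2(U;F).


Ȟ^0 = 0, Ȟ^1 = Z ⊕ Z/2 and Ȟ^2 = 0

nerve of the cover:
  V12={r} V14={q} V15={u} V16={s,t} V23={v} V34={p} V56={w}
C dims 6,7; δ0: rk 6, SNF 1^5·2
Ȟ^0 = (6 − 6) − 0 = 0, so Ȟ^0 ≅ 0
Ȟ^1 = (7 − 0) − 6 = 1 plus torsion [2], so Ȟ^1 ≅ Z ⊕ Z/2
Ȟ^2 = (0 − 0) − 0 = 0, so Ȟ^2 ≅ 0


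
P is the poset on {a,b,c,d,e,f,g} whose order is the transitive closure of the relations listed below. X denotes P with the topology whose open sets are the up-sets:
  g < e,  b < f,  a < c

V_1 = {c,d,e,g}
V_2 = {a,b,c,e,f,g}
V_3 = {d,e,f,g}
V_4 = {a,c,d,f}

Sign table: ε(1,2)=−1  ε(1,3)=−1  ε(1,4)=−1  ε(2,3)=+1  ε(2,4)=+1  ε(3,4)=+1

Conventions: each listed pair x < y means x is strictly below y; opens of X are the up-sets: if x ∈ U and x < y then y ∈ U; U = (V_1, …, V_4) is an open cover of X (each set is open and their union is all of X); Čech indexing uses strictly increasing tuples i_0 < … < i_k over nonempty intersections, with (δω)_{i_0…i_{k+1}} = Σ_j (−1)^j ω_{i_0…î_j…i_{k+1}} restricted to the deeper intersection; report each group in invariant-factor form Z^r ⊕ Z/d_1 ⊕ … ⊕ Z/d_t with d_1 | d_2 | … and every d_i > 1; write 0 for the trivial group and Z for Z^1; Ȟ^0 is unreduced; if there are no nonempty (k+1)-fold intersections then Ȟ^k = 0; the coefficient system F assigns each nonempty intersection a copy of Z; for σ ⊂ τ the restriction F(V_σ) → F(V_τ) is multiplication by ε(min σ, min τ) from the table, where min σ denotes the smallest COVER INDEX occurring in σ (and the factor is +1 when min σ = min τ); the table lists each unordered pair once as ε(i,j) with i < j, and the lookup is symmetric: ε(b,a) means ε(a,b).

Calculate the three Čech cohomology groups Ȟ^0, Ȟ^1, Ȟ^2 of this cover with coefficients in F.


nonempty overlaps:
  V12={c,e,g} V13={d,e,g} V14={c,d} V23={e,f,g} V24={a,c,f} V34={d,f}
  V123={e,g} V124={c} V134={d} V234={f}
C dims 4,6,4; δ0: rk 3, SNF 1^3; δ1: rk 3, SNF 1^3
degree 0: 4−3−0 = 1 → Ȟ^0 ≅ Z
degree 1: 6−3−3 = 0 → Ȟ^1 ≅ 0
degree 2: 4−0−3 = 1 → Ȟ^2 ≅ Z

Ȟ^0 = Z,  Ȟ^1 = 0,  Ȟ^2 = Z


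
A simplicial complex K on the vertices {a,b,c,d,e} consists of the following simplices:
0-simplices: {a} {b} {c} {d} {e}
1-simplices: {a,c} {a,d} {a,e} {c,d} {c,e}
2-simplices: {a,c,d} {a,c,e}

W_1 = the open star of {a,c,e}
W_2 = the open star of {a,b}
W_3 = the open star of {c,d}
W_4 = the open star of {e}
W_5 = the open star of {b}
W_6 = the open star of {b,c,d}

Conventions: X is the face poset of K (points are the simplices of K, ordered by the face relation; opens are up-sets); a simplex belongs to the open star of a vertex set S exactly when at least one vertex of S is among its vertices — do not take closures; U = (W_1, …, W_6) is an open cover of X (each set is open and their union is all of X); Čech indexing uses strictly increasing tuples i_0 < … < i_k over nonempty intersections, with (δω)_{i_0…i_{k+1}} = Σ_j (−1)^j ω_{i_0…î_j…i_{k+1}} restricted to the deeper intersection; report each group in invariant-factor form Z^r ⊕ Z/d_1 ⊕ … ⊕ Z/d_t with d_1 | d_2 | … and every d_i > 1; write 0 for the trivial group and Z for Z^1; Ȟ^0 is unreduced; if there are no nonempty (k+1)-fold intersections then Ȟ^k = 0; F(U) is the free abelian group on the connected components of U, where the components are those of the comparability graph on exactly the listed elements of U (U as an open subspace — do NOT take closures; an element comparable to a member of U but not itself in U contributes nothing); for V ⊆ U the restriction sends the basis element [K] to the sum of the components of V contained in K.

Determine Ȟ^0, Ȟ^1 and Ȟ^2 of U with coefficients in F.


cover nerve:
  W1={{a},{c},{e},{a,c},{a,d},{a,e},{c,d},{c,e},{a,c,d},{a,c,e}} W2={{a},{b},{a,c},{a,d},{a,e},{a,c,d},{a,c,e}} W3={{c},{d},{a,c},{a,d},{c,d},{c,e},{a,c,d},{a,c,e}} W4={{e},{a,e},{c,e},{a,c,e}} W5={{b}} W6={{b},{c},{d},{a,c},{a,d},{c,d},{c,e},{a,c,d},{a,c,e}}
  W12={{a},{a,c},{a,d},{a,e},{a,c,d},{a,c,e}} W13={{c},{a,c},{a,d},{c,d},{c,e},{a,c,d},{a,c,e}} W14={{e},{a,e},{c,e},{a,c,e}} W16={{c},{a,c},{a,d},{c,d},{c,e},{a,c,d},{a,c,e}} W23={{a,c},{a,d},{a,c,d},{a,c,e}} W24={{a,e},{a,c,e}} W25={{b}} W26={{b},{a,c},{a,d},{a,c,d},{a,c,e}} W34={{c,e},{a,c,e}} W36={{c},{d},{a,c},{a,d},{c,d},{c,e},{a,c,d},{a,c,e}} W46={{c,e},{a,c,e}} W56={{b}}
  W123={{a,c},{a,d},{a,c,d},{a,c,e}} W124={{a,e},{a,c,e}} W126={{a,c},{a,d},{a,c,d},{a,c,e}} W134={{c,e},{a,c,e}} W136={{c},{a,c},{a,d},{c,d},{c,e},{a,c,d},{a,c,e}} W146={{c,e},{a,c,e}} W234={{a,c,e}} W236={{a,c},{a,d},{a,c,d},{a,c,e}} W246={{a,c,e}} W256={{b}} W346={{c,e},{a,c,e}}
  W1234={{a,c,e}} W1236={{a,c},{a,d},{a,c,d},{a,c,e}} W1246={{a,c,e}} W1346={{c,e},{a,c,e}} W2346={{a,c,e}}
  W12346={{a,c,e}}
components per intersection:
  W1: {{a},{c},{e},{a,c},{a,d},{a,e},{c,d},{c,e},{a,c,d},{a,c,e}}
  W2: {{a},{a,c},{a,d},{a,e},{a,c,d},{a,c,e}} {{b}}
  W3: {{c},{d},{a,c},{a,d},{c,d},{c,e},{a,c,d},{a,c,e}}
  W4: {{e},{a,e},{c,e},{a,c,e}}
  W5: {{b}}
  W6: {{b}} {{c},{d},{a,c},{a,d},{c,d},{c,e},{a,c,d},{a,c,e}}
  W12: {{a},{a,c},{a,d},{a,e},{a,c,d},{a,c,e}}
  W13: {{c},{a,c},{a,d},{c,d},{c,e},{a,c,d},{a,c,e}}
  W14: {{e},{a,e},{c,e},{a,c,e}}
  W16: {{c},{a,c},{a,d},{c,d},{c,e},{a,c,d},{a,c,e}}
  W23: {{a,c},{a,d},{a,c,d},{a,c,e}}
  W24: {{a,e},{a,c,e}}
  W25: {{b}}
  W26: {{b}} {{a,c},{a,d},{a,c,d},{a,c,e}}
  W34: {{c,e},{a,c,e}}
  W36: {{c},{d},{a,c},{a,d},{c,d},{c,e},{a,c,d},{a,c,e}}
  W46: {{c,e},{a,c,e}}
  W56: {{b}}
  W123: {{a,c},{a,d},{a,c,d},{a,c,e}}
  W124: {{a,e},{a,c,e}}
  W126: {{a,c},{a,d},{a,c,d},{a,c,e}}
  W134: {{c,e},{a,c,e}}
  W136: {{c},{a,c},{a,d},{c,d},{c,e},{a,c,d},{a,c,e}}
  W146: {{c,e},{a,c,e}}
  W234: {{a,c,e}}
  W236: {{a,c},{a,d},{a,c,d},{a,c,e}}
  W246: {{a,c,e}}
  W256: {{b}}
  W346: {{c,e},{a,c,e}}
  W1234: {{a,c,e}}
  W1236: {{a,c},{a,d},{a,c,d},{a,c,e}}
  W1246: {{a,c,e}}
  W1346: {{c,e},{a,c,e}}
  W2346: {{a,c,e}}
  W12346: {{a,c,e}}
C dims 8,13,11,5; δ0: rk 6, SNF 1^6; δ1: rk 7, SNF 1^7; δ2: rk 4, SNF 1^4
Ȟ^0: (8−6)−0=2 ⇒ Z^2
Ȟ^1: (13−7)−6=0 ⇒ 0
Ȟ^2: (11−4)−7=0 ⇒ 0

Ȟ^0 ≅ Z^2, Ȟ^1 ≅ 0, Ȟ^2 ≅ 0


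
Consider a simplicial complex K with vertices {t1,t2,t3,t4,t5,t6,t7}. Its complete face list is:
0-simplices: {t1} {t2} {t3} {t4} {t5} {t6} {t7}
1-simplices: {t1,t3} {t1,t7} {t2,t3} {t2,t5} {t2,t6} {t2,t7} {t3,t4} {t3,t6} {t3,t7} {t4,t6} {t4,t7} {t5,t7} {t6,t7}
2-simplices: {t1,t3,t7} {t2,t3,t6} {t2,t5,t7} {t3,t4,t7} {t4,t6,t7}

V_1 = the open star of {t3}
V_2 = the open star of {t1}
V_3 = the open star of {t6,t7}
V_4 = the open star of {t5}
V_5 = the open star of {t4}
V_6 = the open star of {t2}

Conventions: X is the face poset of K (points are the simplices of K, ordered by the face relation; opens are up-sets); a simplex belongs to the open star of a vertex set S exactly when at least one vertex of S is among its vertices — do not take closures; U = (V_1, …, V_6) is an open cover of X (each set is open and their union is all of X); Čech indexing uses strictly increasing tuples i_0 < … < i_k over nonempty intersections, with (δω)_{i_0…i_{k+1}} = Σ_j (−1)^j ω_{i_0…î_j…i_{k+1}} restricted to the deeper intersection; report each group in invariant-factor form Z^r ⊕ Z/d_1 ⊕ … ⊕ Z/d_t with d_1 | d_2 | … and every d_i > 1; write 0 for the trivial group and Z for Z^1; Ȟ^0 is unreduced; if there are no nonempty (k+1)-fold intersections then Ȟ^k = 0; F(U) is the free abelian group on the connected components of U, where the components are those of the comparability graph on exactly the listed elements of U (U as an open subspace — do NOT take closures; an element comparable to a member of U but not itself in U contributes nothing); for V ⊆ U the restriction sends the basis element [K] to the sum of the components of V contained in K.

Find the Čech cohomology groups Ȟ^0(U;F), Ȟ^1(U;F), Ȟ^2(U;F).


Ȟ^0(U;F) ≅ Z; Ȟ^1(U;F) ≅ Z^2; Ȟ^2(U;F) ≅ 0

intersection data:
  V1={{t3},{t1,t3},{t2,t3},{t3,t4},{t3,t6},{t3,t7},{t1,t3,t7},{t2,t3,t6},{t3,t4,t7}} V2={{t1},{t1,t3},{t1,t7},{t1,t3,t7}} V3={{t6},{t7},{t1,t7},{t2,t6},{t2,t7},{t3,t6},{t3,t7},{t4,t6},{t4,t7},{t5,t7},{t6,t7},{t1,t3,t7},{t2,t3,t6},{t2,t5,t7},{t3,t4,t7},{t4,t6,t7}} V4={{t5},{t2,t5},{t5,t7},{t2,t5,t7}} V5={{t4},{t3,t4},{t4,t6},{t4,t7},{t3,t4,t7},{t4,t6,t7}} V6={{t2},{t2,t3},{t2,t5},{t2,t6},{t2,t7},{t2,t3,t6},{t2,t5,t7}}
  V12={{t1,t3},{t1,t3,t7}} V13={{t3,t6},{t3,t7},{t1,t3,t7},{t2,t3,t6},{t3,t4,t7}} V15={{t3,t4},{t3,t4,t7}} V16={{t2,t3},{t2,t3,t6}} V23={{t1,t7},{t1,t3,t7}} V34={{t5,t7},{t2,t5,t7}} V35={{t4,t6},{t4,t7},{t3,t4,t7},{t4,t6,t7}} V36={{t2,t6},{t2,t7},{t2,t3,t6},{t2,t5,t7}} V46={{t2,t5},{t2,t5,t7}}
  V123={{t1,t3,t7}} V135={{t3,t4,t7}} V136={{t2,t3,t6}} V346={{t2,t5,t7}}
components per intersection:
  V1: {{t3},{t1,t3},{t2,t3},{t3,t4},{t3,t6},{t3,t7},{t1,t3,t7},{t2,t3,t6},{t3,t4,t7}}
  V2: {{t1},{t1,t3},{t1,t7},{t1,t3,t7}}
  V3: {{t6},{t7},{t1,t7},{t2,t6},{t2,t7},{t3,t6},{t3,t7},{t4,t6},{t4,t7},{t5,t7},{t6,t7},{t1,t3,t7},{t2,t3,t6},{t2,t5,t7},{t3,t4,t7},{t4,t6,t7}}
  V4: {{t5},{t2,t5},{t5,t7},{t2,t5,t7}}
  V5: {{t4},{t3,t4},{t4,t6},{t4,t7},{t3,t4,t7},{t4,t6,t7}}
  V6: {{t2},{t2,t3},{t2,t5},{t2,t6},{t2,t7},{t2,t3,t6},{t2,t5,t7}}
  V12: {{t1,t3},{t1,t3,t7}}
  V13: {{t3,t6},{t2,t3,t6}} {{t3,t7},{t1,t3,t7},{t3,t4,t7}}
  V15: {{t3,t4},{t3,t4,t7}}
  V16: {{t2,t3},{t2,t3,t6}}
  V23: {{t1,t7},{t1,t3,t7}}
  V34: {{t5,t7},{t2,t5,t7}}
  V35: {{t4,t6},{t4,t7},{t3,t4,t7},{t4,t6,t7}}
  V36: {{t2,t6},{t2,t3,t6}} {{t2,t7},{t2,t5,t7}}
  V46: {{t2,t5},{t2,t5,t7}}
  V123: {{t1,t3,t7}}
  V135: {{t3,t4,t7}}
  V136: {{t2,t3,t6}}
  V346: {{t2,t5,t7}}
C dims 6,11,4; δ0: rk 5, SNF 1^5; δ1: rk 4, SNF 1^4
Ȟ^0 = (6 − 5) − 0 = 1, so Ȟ^0 ≅ Z
Ȟ^1 = (11 − 4) − 5 = 2, so Ȟ^1 ≅ Z^2
Ȟ^2 = (4 − 0) − 4 = 0, so Ȟ^2 ≅ 0


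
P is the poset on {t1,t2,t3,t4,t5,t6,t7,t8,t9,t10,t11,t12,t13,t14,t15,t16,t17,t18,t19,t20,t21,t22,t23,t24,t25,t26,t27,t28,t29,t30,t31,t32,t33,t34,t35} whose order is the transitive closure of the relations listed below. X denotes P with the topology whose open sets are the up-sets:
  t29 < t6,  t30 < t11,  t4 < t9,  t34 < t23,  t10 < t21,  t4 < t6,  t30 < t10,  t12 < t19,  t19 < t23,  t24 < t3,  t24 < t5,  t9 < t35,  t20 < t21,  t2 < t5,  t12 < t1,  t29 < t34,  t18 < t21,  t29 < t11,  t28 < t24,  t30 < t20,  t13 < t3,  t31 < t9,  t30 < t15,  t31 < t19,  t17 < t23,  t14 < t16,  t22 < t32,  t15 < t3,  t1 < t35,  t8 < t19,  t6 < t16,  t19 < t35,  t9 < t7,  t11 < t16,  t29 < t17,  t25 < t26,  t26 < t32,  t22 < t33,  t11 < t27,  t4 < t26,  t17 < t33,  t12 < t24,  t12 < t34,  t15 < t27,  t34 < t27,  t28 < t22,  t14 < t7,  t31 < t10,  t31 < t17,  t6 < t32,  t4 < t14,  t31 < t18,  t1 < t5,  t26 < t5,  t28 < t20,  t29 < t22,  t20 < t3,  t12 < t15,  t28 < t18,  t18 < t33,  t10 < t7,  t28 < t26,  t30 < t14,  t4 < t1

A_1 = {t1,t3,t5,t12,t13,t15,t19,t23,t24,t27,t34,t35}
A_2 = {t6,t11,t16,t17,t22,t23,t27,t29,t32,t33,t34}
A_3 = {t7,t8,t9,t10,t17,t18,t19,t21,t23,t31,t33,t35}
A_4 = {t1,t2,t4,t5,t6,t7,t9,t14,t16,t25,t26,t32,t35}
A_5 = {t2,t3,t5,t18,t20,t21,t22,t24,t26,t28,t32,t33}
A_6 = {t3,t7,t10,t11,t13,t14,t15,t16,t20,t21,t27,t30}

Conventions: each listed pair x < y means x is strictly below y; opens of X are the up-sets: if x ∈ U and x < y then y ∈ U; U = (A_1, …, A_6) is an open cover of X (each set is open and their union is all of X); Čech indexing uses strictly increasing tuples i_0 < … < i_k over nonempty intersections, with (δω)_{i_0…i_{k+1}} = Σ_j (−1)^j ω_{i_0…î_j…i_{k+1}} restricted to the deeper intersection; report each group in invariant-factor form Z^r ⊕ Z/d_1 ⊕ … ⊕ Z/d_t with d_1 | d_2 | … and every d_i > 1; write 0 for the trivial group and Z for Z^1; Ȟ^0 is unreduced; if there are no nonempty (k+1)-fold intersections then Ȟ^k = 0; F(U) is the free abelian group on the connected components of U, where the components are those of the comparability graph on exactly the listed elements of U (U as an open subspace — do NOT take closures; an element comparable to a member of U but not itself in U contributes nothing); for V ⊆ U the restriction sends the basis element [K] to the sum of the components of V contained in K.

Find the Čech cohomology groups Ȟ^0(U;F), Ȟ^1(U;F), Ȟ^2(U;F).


Ȟ^0 ≅ Z; Ȟ^1 ≅ 0; Ȟ^2 ≅ Z/2

nerve of the cover:
  A12={t23,t27,t34} A13={t19,t23,t35} A14={t1,t5,t35} A15={t3,t5,t24} A16={t3,t13,t15,t27} A23={t17,t23,t33} A24={t6,t16,t32} A25={t22,t32,t33} A26={t11,t16,t27} A34={t7,t9,t35} A35={t18,t21,t33} A36={t7,t10,t21} A45={t2,t5,t26,t32} A46={t7,t14,t16} A56={t3,t20,t21}
  A123={t23} A126={t27} A134={t35} A145={t5} A156={t3} A235={t33} A245={t32} A246={t16} A346={t7} A356={t21}
components per intersection:
  A1: {t1,t3,t5,t12,t13,t15,t19,t23,t24,t27,t34,t35}
  A2: {t6,t11,t16,t17,t22,t23,t27,t29,t32,t33,t34}
  A3: {t7,t8,t9,t10,t17,t18,t19,t21,t23,t31,t33,t35}
  A4: {t1,t2,t4,t5,t6,t7,t9,t14,t16,t25,t26,t32,t35}
  A5: {t2,t3,t5,t18,t20,t21,t22,t24,t26,t28,t32,t33}
  A6: {t3,t7,t10,t11,t13,t14,t15,t16,t20,t21,t27,t30}
  A12: {t23,t27,t34}
  A13: {t19,t23,t35}
  A14: {t1,t5,t35}
  A15: {t3,t5,t24}
  A16: {t3,t13,t15,t27}
  A23: {t17,t23,t33}
  A24: {t6,t16,t32}
  A25: {t22,t32,t33}
  A26: {t11,t16,t27}
  A34: {t7,t9,t35}
  A35: {t18,t21,t33}
  A36: {t7,t10,t21}
  A45: {t2,t5,t26,t32}
  A46: {t7,t14,t16}
  A56: {t3,t20,t21}
  A123: {t23}
  A126: {t27}
  A134: {t35}
  A145: {t5}
  A156: {t3}
  A235: {t33}
  A245: {t32}
  A246: {t16}
  A346: {t7}
  A356: {t21}
C dims 6,15,10; δ0: rk 5, SNF 1^5; δ1: rk 10, SNF 1^9·2
Ȟ^0 = (6 − 5) − 0 = 1, so Ȟ^0 ≅ Z
Ȟ^1 = (15 − 10) − 5 = 0, so Ȟ^1 ≅ 0
Ȟ^2 = (10 − 0) − 10 = 0 plus torsion [2], so Ȟ^2 ≅ Z/2


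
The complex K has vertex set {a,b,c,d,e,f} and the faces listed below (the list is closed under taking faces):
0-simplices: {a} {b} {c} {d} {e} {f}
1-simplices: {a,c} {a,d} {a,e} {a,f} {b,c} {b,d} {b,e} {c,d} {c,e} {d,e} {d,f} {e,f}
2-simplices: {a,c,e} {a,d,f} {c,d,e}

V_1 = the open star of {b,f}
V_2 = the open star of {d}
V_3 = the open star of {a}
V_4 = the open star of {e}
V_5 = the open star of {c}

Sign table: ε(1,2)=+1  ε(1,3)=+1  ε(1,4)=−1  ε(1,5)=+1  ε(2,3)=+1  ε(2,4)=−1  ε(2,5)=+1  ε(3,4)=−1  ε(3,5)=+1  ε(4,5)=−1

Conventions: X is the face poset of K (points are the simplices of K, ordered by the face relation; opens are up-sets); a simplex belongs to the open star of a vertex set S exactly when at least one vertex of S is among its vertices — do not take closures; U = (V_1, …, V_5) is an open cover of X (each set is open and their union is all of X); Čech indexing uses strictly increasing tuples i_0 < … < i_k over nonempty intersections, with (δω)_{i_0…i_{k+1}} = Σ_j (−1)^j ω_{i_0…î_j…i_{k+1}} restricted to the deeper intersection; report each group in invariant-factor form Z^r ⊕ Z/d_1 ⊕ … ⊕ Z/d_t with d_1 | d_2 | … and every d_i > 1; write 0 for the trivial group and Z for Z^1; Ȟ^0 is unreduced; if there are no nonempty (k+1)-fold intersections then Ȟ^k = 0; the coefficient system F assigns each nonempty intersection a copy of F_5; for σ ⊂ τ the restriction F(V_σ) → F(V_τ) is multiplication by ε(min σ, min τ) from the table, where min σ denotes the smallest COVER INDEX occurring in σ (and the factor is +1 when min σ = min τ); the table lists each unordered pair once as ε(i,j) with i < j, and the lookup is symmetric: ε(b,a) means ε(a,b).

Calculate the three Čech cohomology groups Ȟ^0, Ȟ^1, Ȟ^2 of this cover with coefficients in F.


Ȟ^0 = Z/5, Ȟ^1 = Z/5 ⊕ Z/5 ⊕ Z/5 and Ȟ^2 = 0

intersection data:
  V1={{b},{f},{a,f},{b,c},{b,d},{b,e},{d,f},{e,f},{a,d,f}} V2={{d},{a,d},{b,d},{c,d},{d,e},{d,f},{a,d,f},{c,d,e}} V3={{a},{a,c},{a,d},{a,e},{a,f},{a,c,e},{a,d,f}} V4={{e},{a,e},{b,e},{c,e},{d,e},{e,f},{a,c,e},{c,d,e}} V5={{c},{a,c},{b,c},{c,d},{c,e},{a,c,e},{c,d,e}}
  V12={{b,d},{d,f},{a,d,f}} V13={{a,f},{a,d,f}} V14={{b,e},{e,f}} V15={{b,c}} V23={{a,d},{a,d,f}} V24={{d,e},{c,d,e}} V25={{c,d},{c,d,e}} V34={{a,e},{a,c,e}} V35={{a,c},{a,c,e}} V45={{c,e},{a,c,e},{c,d,e}}
  V123={{a,d,f}} V245={{c,d,e}} V345={{a,c,e}}
C dims 5,10,3; δ0: rk_F5 4; δ1: rk_F5 3
Ȟ^0 = (5 − 4) − 0 = 1, so Ȟ^0 ≅ Z/5
Ȟ^1 = (10 − 3) − 4 = 3, so Ȟ^1 ≅ Z/5 ⊕ Z/5 ⊕ Z/5
Ȟ^2 = (3 − 0) − 3 = 0, so Ȟ^2 ≅ 0


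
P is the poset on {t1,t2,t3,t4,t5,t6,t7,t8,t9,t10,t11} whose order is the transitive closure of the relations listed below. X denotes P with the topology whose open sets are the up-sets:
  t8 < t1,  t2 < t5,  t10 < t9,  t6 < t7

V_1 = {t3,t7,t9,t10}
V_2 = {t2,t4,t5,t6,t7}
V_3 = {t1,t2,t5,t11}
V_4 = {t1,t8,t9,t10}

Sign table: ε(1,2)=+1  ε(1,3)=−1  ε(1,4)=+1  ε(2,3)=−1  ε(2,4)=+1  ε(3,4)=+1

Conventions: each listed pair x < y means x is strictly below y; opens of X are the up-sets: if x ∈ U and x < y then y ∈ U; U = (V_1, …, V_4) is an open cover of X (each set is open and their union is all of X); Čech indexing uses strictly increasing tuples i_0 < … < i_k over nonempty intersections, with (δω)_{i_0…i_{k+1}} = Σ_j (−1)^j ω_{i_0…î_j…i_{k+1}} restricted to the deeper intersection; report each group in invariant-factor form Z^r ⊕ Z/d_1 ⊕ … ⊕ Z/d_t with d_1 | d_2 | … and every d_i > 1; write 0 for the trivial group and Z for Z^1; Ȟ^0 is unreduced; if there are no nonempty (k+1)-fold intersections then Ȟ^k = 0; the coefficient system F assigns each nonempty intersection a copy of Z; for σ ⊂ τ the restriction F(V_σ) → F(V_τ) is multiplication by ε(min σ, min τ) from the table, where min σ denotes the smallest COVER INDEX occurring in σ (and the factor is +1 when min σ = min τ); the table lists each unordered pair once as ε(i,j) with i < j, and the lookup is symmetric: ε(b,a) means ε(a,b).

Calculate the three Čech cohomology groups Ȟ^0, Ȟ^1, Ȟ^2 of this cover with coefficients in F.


Ȟ^0 ≅ 0, Ȟ^1 ≅ Z/2, Ȟ^2 ≅ 0

nerve of the cover:
  V12={t7} V14={t9,t10} V23={t2,t5} V34={t1}
C dims 4,4; δ0: rk 4, SNF 1^3·2
Ȟ^0 = (4 − 4) − 0 = 0, so Ȟ^0 ≅ 0
Ȟ^1 = (4 − 0) − 4 = 0 plus torsion [2], so Ȟ^1 ≅ Z/2
Ȟ^2 = (0 − 0) − 0 = 0, so Ȟ^2 ≅ 0


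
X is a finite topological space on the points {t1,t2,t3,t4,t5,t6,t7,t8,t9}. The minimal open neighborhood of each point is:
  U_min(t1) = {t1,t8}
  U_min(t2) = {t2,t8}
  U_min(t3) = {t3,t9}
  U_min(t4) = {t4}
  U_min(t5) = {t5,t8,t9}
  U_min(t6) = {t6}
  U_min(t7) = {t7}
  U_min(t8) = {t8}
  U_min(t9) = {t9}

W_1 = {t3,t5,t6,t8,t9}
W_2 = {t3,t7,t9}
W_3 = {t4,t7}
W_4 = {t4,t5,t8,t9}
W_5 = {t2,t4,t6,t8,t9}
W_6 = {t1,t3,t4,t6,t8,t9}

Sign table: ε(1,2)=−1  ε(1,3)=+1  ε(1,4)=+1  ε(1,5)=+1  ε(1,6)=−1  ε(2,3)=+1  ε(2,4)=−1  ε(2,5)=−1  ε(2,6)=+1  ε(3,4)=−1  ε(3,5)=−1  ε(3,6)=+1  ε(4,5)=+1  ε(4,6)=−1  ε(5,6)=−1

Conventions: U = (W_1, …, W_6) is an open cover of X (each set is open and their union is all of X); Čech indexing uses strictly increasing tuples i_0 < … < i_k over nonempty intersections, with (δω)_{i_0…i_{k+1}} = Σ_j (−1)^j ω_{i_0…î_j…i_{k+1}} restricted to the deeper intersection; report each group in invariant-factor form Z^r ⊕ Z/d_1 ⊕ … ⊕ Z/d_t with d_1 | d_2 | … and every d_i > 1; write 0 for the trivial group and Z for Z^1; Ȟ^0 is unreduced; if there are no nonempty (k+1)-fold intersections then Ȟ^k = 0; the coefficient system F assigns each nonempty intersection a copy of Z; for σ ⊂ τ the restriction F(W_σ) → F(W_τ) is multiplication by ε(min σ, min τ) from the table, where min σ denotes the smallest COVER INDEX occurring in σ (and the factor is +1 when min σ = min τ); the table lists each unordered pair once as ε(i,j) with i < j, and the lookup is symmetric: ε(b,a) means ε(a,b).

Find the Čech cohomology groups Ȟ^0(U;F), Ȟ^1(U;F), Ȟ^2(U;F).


Ȟ^0 ≅ Z; Ȟ^1 ≅ Z; Ȟ^2 ≅ 0

nerve of the cover:
  W12={t3,t9} W14={t5,t8,t9} W15={t6,t8,t9} W16={t3,t6,t8,t9} W23={t7} W24={t9} W25={t9} W26={t3,t9} W34={t4} W35={t4} W36={t4} W45={t4,t8,t9} W46={t4,t8,t9} W56={t4,t6,t8,t9}
  W124={t9} W125={t9} W126={t3,t9} W145={t8,t9} W146={t8,t9} W156={t6,t8,t9} W245={t9} W246={t9} W256={t9} W345={t4} W346={t4} W356={t4} W456={t4,t8,t9}
  W1245={t9} W1246={t9} W1256={t9} W1456={t8,t9} W2456={t9} W3456={t4}
  W12456={t9}
C dims 6,14,13,6; δ0: rk 5, SNF 1^5; δ1: rk 8, SNF 1^8; δ2: rk 5, SNF 1^5
Ȟ^0 = (6 − 5) − 0 = 1, so Ȟ^0 ≅ Z
Ȟ^1 = (14 − 8) − 5 = 1, so Ȟ^1 ≅ Z
Ȟ^2 = (13 − 5) − 8 = 0, so Ȟ^2 ≅ 0


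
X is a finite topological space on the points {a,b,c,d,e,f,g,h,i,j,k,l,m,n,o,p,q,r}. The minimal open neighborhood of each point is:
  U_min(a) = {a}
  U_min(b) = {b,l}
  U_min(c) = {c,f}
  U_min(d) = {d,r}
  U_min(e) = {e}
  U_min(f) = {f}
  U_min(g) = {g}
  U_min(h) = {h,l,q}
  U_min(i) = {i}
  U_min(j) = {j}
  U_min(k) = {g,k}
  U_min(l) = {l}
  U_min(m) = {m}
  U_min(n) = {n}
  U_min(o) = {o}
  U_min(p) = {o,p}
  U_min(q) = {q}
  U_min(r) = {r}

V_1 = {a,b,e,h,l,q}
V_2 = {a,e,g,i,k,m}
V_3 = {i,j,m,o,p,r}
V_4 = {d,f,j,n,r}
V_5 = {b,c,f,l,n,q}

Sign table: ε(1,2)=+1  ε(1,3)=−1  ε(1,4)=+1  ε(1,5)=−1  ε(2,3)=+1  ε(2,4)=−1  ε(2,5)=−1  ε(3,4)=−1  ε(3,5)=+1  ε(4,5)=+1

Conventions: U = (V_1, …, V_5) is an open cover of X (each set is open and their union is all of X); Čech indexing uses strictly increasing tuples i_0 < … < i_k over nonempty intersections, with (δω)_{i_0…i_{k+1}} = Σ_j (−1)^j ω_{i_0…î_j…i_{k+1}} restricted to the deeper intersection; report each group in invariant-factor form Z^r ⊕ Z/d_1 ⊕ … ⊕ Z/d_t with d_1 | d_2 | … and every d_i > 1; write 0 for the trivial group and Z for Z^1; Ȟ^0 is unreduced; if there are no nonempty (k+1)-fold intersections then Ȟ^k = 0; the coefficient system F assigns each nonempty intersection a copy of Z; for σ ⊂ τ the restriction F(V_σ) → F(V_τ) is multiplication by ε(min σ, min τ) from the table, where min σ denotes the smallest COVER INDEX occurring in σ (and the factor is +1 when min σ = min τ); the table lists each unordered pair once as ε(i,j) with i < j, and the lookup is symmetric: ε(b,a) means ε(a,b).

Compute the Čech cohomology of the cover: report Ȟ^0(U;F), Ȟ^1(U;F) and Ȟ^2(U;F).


Ȟ^0 ≅ Z; Ȟ^1 ≅ Z; Ȟ^2 ≅ 0

cover nerve:
  V12={a,e} V15={b,l,q} V23={i,m} V34={j,r} V45={f,n}
C dims 5,5; δ0: rk 4, SNF 1^4
Ȟ^0: (5−4)−0=1 ⇒ Z
Ȟ^1: (5−0)−4=1 ⇒ Z
Ȟ^2: (0−0)−0=0 ⇒ 0


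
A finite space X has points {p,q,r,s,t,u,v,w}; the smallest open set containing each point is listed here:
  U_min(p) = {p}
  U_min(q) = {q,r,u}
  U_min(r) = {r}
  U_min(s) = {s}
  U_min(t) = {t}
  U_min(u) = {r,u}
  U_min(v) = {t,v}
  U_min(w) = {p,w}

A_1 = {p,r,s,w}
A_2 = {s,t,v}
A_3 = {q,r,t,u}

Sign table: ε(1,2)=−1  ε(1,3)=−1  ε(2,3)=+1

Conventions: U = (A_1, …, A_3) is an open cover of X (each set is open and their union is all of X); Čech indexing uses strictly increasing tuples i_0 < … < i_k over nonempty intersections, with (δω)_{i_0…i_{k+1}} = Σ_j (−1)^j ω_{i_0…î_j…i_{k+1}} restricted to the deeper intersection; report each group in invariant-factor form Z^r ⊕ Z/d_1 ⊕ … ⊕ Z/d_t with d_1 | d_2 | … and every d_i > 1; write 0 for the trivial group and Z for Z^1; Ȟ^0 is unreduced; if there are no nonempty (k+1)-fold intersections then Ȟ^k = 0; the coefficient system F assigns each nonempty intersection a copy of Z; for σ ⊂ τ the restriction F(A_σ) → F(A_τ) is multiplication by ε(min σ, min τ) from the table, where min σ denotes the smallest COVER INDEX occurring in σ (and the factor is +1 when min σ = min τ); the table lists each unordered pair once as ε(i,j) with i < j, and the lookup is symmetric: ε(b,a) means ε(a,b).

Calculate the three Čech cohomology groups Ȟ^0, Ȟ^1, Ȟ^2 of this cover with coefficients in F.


nonempty overlaps:
  A12={s} A13={r} A23={t}
C dims 3,3; δ0: rk 2, SNF 1^2
degree 0: 3−2−0 = 1 → Ȟ^0 ≅ Z
degree 1: 3−0−2 = 1 → Ȟ^1 ≅ Z
degree 2: 0−0−0 = 0 → Ȟ^2 ≅ 0

Ȟ^0(U;F) ≅ Z; Ȟ^1(U;F) ≅ Z; Ȟ^2(U;F) ≅ 0


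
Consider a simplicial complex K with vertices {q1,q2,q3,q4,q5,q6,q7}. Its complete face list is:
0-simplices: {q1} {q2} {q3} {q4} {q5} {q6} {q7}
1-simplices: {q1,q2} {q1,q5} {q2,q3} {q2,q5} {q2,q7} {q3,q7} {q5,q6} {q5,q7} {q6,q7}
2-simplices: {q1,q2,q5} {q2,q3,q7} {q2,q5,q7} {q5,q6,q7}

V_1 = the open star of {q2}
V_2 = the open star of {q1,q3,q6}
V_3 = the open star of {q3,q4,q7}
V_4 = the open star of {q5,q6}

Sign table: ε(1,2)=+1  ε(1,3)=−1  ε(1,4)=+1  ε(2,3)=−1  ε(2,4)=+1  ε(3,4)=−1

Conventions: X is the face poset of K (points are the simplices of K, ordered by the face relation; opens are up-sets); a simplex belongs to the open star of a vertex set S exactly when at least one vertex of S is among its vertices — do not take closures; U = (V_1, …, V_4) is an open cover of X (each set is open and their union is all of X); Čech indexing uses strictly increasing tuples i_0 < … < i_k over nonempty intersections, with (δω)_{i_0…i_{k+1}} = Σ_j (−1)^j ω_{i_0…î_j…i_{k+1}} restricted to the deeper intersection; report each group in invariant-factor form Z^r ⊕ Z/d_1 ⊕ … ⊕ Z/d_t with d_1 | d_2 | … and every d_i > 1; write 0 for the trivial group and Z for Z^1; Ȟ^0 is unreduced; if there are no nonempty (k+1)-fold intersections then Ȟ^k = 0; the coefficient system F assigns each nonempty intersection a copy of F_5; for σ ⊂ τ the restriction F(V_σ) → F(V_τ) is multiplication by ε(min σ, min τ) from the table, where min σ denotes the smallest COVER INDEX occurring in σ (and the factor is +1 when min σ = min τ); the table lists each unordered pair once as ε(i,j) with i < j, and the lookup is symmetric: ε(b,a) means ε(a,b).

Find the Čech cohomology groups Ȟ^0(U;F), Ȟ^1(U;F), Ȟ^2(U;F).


nerve of the cover:
  V1={{q2},{q1,q2},{q2,q3},{q2,q5},{q2,q7},{q1,q2,q5},{q2,q3,q7},{q2,q5,q7}} V2={{q1},{q3},{q6},{q1,q2},{q1,q5},{q2,q3},{q3,q7},{q5,q6},{q6,q7},{q1,q2,q5},{q2,q3,q7},{q5,q6,q7}} V3={{q3},{q4},{q7},{q2,q3},{q2,q7},{q3,q7},{q5,q7},{q6,q7},{q2,q3,q7},{q2,q5,q7},{q5,q6,q7}} V4={{q5},{q6},{q1,q5},{q2,q5},{q5,q6},{q5,q7},{q6,q7},{q1,q2,q5},{q2,q5,q7},{q5,q6,q7}}
  V12={{q1,q2},{q2,q3},{q1,q2,q5},{q2,q3,q7}} V13={{q2,q3},{q2,q7},{q2,q3,q7},{q2,q5,q7}} V14={{q2,q5},{q1,q2,q5},{q2,q5,q7}} V23={{q3},{q2,q3},{q3,q7},{q6,q7},{q2,q3,q7},{q5,q6,q7}} V24={{q6},{q1,q5},{q5,q6},{q6,q7},{q1,q2,q5},{q5,q6,q7}} V34={{q5,q7},{q6,q7},{q2,q5,q7},{q5,q6,q7}}
  V123={{q2,q3},{q2,q3,q7}} V124={{q1,q2,q5}} V134={{q2,q5,q7}} V234={{q6,q7},{q5,q6,q7}}
C dims 4,6,4; δ0: rk_F5 3; δ1: rk_F5 3
Ȟ^0 = (4 − 3) − 0 = 1, so Ȟ^0 ≅ Z/5
Ȟ^1 = (6 − 3) − 3 = 0, so Ȟ^1 ≅ 0
Ȟ^2 = (4 − 0) − 3 = 1, so Ȟ^2 ≅ Z/5

Ȟ^0 = Z/5, Ȟ^1 = 0 and Ȟ^2 = Z/5


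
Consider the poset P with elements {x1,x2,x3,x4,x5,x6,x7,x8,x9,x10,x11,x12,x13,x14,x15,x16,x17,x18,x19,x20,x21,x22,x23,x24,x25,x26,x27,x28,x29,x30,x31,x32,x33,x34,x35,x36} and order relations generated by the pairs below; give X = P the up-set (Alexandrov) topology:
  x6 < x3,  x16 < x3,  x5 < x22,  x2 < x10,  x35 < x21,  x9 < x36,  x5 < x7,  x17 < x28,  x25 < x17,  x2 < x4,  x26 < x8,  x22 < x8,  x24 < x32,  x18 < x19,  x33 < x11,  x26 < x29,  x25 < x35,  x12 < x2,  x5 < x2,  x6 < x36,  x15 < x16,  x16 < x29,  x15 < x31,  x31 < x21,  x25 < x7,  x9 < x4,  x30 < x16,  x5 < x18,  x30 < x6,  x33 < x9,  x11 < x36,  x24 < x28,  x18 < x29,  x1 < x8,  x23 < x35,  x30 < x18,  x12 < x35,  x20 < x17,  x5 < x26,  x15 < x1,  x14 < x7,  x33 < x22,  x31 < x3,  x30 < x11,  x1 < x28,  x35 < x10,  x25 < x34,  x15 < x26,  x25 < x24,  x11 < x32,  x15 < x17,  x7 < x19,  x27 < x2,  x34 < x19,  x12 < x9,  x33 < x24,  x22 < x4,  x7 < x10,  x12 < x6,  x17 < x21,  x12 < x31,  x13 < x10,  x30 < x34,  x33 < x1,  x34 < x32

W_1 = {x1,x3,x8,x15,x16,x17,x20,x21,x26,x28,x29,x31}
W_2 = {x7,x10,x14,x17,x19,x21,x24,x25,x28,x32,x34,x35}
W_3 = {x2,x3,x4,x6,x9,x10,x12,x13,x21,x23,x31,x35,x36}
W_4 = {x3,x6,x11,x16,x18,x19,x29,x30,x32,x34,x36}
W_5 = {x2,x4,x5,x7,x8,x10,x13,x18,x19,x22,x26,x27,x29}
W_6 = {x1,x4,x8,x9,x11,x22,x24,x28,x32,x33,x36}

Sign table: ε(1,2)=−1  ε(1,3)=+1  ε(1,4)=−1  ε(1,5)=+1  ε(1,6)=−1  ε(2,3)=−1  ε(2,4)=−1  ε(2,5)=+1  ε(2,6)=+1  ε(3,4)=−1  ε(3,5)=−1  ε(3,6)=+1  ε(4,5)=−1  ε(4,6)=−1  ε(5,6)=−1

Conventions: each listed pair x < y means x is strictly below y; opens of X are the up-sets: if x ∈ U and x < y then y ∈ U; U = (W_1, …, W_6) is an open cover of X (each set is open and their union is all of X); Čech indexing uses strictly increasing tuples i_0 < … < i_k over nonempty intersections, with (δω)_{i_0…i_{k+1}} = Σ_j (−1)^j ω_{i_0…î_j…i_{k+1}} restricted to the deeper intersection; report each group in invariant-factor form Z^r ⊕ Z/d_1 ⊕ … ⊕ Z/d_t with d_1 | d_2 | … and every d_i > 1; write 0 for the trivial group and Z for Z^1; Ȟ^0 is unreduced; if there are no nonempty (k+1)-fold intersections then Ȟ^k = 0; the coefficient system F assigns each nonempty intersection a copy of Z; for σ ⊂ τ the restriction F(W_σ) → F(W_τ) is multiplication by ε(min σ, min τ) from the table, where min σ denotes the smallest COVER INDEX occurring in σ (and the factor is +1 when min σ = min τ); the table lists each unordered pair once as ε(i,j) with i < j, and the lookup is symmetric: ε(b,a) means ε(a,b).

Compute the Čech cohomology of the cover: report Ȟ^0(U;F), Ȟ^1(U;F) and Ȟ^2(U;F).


Ȟ^0 = 0; Ȟ^1 = Z/2; Ȟ^2 = Z

nonempty intersections:
  W12={x17,x21,x28} W13={x3,x21,x31} W14={x3,x16,x29} W15={x8,x26,x29} W16={x1,x8,x28} W23={x10,x21,x35} W24={x19,x32,x34} W25={x7,x10,x19} W26={x24,x28,x32} W34={x3,x6,x36} W35={x2,x4,x10,x13} W36={x4,x9,x36} W45={x18,x19,x29} W46={x11,x32,x36} W56={x4,x8,x22}
  W123={x21} W126={x28} W134={x3} W145={x29} W156={x8} W235={x10} W245={x19} W246={x32} W346={x36} W356={x4}
C dims 6,15,10; δ0: rk 6, SNF 1^5·2; δ1: rk 9, SNF 1^9
Ȟ^0: (6−6)−0=0 ⇒ 0
Ȟ^1: (15−9)−6=0 plus torsion [2] ⇒ Z/2
Ȟ^2: (10−0)−9=1 ⇒ Z


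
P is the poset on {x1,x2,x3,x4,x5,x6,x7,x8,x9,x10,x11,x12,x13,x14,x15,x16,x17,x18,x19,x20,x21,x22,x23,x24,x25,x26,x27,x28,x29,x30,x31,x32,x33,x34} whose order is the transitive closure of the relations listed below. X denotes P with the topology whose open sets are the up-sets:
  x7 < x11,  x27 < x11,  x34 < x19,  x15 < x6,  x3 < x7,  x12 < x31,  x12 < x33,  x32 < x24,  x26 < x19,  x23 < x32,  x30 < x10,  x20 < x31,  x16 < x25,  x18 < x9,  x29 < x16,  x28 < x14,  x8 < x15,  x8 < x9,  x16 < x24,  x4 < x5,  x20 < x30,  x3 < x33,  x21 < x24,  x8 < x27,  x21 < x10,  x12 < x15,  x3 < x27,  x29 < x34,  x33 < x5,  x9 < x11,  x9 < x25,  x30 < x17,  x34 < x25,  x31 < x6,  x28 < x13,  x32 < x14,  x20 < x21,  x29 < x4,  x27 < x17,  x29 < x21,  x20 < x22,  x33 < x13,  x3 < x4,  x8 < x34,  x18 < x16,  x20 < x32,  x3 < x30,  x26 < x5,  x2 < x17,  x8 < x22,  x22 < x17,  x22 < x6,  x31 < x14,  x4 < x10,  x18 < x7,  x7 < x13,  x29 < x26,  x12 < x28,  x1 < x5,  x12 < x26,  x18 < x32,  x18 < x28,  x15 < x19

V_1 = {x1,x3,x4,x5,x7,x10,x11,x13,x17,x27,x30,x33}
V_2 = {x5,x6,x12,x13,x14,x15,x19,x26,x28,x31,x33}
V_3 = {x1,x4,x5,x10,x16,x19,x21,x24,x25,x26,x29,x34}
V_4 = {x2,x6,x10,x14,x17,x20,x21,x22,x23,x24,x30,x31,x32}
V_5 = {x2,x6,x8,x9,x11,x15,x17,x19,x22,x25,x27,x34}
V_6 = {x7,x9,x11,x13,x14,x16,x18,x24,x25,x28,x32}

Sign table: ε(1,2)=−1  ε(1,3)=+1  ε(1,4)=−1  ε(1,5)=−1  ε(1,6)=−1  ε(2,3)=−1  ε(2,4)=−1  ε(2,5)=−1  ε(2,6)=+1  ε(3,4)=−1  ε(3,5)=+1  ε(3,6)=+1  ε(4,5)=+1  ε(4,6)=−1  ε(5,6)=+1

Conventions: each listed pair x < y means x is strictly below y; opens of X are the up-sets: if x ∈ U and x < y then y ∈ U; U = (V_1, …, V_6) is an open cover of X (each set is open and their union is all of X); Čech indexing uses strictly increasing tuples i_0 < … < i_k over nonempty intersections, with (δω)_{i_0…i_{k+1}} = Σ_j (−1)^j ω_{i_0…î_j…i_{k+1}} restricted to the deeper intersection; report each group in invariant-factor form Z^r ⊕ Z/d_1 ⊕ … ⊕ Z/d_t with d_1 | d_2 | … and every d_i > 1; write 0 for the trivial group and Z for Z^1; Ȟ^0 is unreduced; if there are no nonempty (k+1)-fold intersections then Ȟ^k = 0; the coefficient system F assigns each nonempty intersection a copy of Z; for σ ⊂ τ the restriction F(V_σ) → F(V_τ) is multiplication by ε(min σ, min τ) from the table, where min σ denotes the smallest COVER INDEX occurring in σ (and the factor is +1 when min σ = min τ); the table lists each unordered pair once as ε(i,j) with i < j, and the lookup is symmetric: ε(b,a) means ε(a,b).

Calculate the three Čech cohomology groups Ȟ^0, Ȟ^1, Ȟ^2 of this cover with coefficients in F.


nonempty overlaps:
  V12={x5,x13,x33} V13={x1,x4,x5,x10} V14={x10,x17,x30} V15={x11,x17,x27} V16={x7,x11,x13} V23={x5,x19,x26} V24={x6,x14,x31} V25={x6,x15,x19} V26={x13,x14,x28} V34={x10,x21,x24} V35={x19,x25,x34} V36={x16,x24,x25} V45={x2,x6,x17,x22} V46={x14,x24,x32} V56={x9,x11,x25}
  V123={x5} V126={x13} V134={x10} V145={x17} V156={x11} V235={x19} V245={x6} V246={x14} V346={x24} V356={x25}
C dims 6,15,10; δ0: rk 6, SNF 1^5·2; δ1: rk 9, SNF 1^9
degree 0: 6−6−0 = 0 → Ȟ^0 ≅ 0
degree 1: 15−9−6 = 0 plus torsion [2] → Ȟ^1 ≅ Z/2
degree 2: 10−0−9 = 1 → Ȟ^2 ≅ Z

Ȟ^0 ≅ 0,  Ȟ^1 ≅ Z/2,  Ȟ^2 ≅ Z


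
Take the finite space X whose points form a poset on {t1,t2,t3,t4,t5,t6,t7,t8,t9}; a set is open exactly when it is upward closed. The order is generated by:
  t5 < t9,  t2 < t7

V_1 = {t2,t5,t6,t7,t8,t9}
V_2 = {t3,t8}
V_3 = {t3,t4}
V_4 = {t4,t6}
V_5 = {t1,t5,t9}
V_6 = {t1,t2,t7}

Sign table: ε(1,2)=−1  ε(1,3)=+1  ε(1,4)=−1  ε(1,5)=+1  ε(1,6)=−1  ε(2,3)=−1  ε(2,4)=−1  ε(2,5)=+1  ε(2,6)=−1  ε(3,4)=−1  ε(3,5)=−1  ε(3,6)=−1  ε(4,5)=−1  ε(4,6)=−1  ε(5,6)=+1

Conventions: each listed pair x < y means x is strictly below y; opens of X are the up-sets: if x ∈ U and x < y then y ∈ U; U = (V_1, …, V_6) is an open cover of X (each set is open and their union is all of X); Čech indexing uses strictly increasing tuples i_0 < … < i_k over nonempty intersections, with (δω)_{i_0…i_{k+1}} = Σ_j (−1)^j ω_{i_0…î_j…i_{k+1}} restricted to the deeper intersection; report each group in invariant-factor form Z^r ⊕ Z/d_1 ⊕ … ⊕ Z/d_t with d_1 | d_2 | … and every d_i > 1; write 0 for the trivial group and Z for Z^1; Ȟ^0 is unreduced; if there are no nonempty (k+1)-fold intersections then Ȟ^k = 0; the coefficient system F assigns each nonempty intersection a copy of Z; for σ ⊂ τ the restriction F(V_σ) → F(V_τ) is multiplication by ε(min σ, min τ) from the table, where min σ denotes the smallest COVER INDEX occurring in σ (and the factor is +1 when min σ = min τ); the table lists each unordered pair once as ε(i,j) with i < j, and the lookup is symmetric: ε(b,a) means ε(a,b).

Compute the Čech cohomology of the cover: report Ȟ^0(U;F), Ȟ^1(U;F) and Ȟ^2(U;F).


intersection data:
  V12={t8} V14={t6} V15={t5,t9} V16={t2,t7} V23={t3} V34={t4} V56={t1}
C dims 6,7; δ0: rk 6, SNF 1^5·2
Ȟ^0 = (6 − 6) − 0 = 0, so Ȟ^0 ≅ 0
Ȟ^1 = (7 − 0) − 6 = 1 plus torsion [2], so Ȟ^1 ≅ Z ⊕ Z/2
Ȟ^2 = (0 − 0) − 0 = 0, so Ȟ^2 ≅ 0

Ȟ^0 = 0, Ȟ^1 = Z ⊕ Z/2 and Ȟ^2 = 0


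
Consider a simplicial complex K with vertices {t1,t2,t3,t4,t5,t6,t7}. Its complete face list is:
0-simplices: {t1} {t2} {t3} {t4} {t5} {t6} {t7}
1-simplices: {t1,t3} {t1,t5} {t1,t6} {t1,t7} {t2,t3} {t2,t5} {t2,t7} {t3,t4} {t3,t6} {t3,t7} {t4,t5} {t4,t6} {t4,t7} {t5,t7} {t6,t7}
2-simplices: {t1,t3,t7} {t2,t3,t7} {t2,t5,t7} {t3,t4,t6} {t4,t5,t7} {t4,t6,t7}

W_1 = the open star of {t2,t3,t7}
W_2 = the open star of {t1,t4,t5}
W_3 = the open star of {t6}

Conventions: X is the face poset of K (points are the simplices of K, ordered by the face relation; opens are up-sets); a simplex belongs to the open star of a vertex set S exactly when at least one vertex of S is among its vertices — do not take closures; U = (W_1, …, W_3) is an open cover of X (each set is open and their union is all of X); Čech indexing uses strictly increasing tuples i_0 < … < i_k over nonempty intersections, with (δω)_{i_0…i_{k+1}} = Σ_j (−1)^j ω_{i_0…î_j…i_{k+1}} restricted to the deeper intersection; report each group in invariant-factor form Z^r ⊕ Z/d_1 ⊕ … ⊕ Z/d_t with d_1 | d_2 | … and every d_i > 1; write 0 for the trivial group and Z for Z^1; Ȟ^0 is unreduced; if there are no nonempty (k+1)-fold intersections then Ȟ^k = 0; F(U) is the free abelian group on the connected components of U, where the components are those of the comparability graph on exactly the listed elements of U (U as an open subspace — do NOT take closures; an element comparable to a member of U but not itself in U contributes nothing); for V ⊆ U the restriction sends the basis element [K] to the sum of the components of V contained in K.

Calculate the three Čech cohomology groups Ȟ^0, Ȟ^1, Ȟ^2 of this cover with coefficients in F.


Ȟ^0 ≅ Z, Ȟ^1 ≅ Z^3, Ȟ^2 ≅ 0

nonempty overlaps:
  W1={{t2},{t3},{t7},{t1,t3},{t1,t7},{t2,t3},{t2,t5},{t2,t7},{t3,t4},{t3,t6},{t3,t7},{t4,t7},{t5,t7},{t6,t7},{t1,t3,t7},{t2,t3,t7},{t2,t5,t7},{t3,t4,t6},{t4,t5,t7},{t4,t6,t7}} W2={{t1},{t4},{t5},{t1,t3},{t1,t5},{t1,t6},{t1,t7},{t2,t5},{t3,t4},{t4,t5},{t4,t6},{t4,t7},{t5,t7},{t1,t3,t7},{t2,t5,t7},{t3,t4,t6},{t4,t5,t7},{t4,t6,t7}} W3={{t6},{t1,t6},{t3,t6},{t4,t6},{t6,t7},{t3,t4,t6},{t4,t6,t7}}
  W12={{t1,t3},{t1,t7},{t2,t5},{t3,t4},{t4,t7},{t5,t7},{t1,t3,t7},{t2,t5,t7},{t3,t4,t6},{t4,t5,t7},{t4,t6,t7}} W13={{t3,t6},{t6,t7},{t3,t4,t6},{t4,t6,t7}} W23={{t1,t6},{t4,t6},{t3,t4,t6},{t4,t6,t7}}
  W123={{t3,t4,t6},{t4,t6,t7}}
components per intersection:
  W1: {{t2},{t3},{t7},{t1,t3},{t1,t7},{t2,t3},{t2,t5},{t2,t7},{t3,t4},{t3,t6},{t3,t7},{t4,t7},{t5,t7},{t6,t7},{t1,t3,t7},{t2,t3,t7},{t2,t5,t7},{t3,t4,t6},{t4,t5,t7},{t4,t6,t7}}
  W2: {{t1},{t4},{t5},{t1,t3},{t1,t5},{t1,t6},{t1,t7},{t2,t5},{t3,t4},{t4,t5},{t4,t6},{t4,t7},{t5,t7},{t1,t3,t7},{t2,t5,t7},{t3,t4,t6},{t4,t5,t7},{t4,t6,t7}}
  W3: {{t6},{t1,t6},{t3,t6},{t4,t6},{t6,t7},{t3,t4,t6},{t4,t6,t7}}
  W12: {{t1,t3},{t1,t7},{t1,t3,t7}} {{t2,t5},{t4,t7},{t5,t7},{t2,t5,t7},{t4,t5,t7},{t4,t6,t7}} {{t3,t4},{t3,t4,t6}}
  W13: {{t3,t6},{t3,t4,t6}} {{t6,t7},{t4,t6,t7}}
  W23: {{t1,t6}} {{t4,t6},{t3,t4,t6},{t4,t6,t7}}
  W123: {{t3,t4,t6}} {{t4,t6,t7}}
C dims 3,7,2; δ0: rk 2, SNF 1^2; δ1: rk 2, SNF 1^2
degree 0: 3−2−0 = 1 → Ȟ^0 ≅ Z
degree 1: 7−2−2 = 3 → Ȟ^1 ≅ Z^3
degree 2: 2−0−2 = 0 → Ȟ^2 ≅ 0
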